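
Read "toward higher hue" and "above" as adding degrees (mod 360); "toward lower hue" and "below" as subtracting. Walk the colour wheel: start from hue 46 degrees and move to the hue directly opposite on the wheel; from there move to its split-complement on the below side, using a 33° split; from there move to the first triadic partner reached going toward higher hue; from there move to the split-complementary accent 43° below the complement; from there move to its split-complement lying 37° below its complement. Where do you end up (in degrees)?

46 + 180 = 226°   (complement)
226 + 147 = 373 → 373 − 360 = 13°   (split-comp 33° ↓)
13 + 120 = 133°   (triadic ↑)
133 + 137 = 270°   (split-comp 43° ↓)
270 + 143 = 413 → 413 − 360 = 53°   (split-comp 37° ↓)

53°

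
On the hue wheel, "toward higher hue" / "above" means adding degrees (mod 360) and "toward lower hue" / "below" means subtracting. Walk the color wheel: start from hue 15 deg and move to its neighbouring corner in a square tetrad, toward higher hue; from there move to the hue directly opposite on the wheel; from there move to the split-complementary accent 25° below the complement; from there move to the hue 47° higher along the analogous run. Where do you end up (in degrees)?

127°

15 + 90 = 105°   (square ↑)
105 + 180 = 285°   (complement)
285 + 155 = 440 → 440 − 360 = 80°   (split-comp 25° ↓)
80 + 47 = 127°   (analog 47° ↑)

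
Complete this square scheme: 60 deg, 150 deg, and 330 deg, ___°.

A square tetradic scheme places four hues every 90°.
The full set through 60° is {60°, 150°, 240°, 330°}.
Given {60°, 150°, 330°}, the missing hue is 240°.

240°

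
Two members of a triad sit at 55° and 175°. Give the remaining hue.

A triad spaces three hues 120° apart.
The full set is {55°, 175°, 295°}.

295°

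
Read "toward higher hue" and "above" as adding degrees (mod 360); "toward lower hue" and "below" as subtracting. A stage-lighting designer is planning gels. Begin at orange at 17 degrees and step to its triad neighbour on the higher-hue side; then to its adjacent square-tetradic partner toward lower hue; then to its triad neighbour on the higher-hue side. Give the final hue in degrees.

17 + 120 = 137°   (triadic ↑)
137 − 90 = 47°   (square ↓)
47 + 120 = 167°   (triadic ↑)

167°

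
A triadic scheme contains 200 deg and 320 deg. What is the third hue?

80°

A triad spaces three hues 120° apart.
The full set is {80°, 200°, 320°}.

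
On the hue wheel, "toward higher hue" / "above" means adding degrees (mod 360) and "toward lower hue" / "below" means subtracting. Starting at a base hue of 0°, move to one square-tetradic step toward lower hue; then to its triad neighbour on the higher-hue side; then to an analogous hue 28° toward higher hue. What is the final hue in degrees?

−90° (square ↓): 0 − 90 = -90 → -90 + 360 = 270°
+120° (triadic ↑): 270 + 120 = 390 → 390 − 360 = 30°
+28° (analog 28° ↑): 30 + 28 = 58°

58°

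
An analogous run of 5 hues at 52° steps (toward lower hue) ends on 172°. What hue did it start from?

4 steps of 52° (toward lower hue) give a net shift of −208°.
Start = end − shift: 172 + 208 = 380 → 380 − 360 = 20°

20°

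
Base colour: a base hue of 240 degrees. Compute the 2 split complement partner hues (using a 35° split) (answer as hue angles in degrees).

Split-complementary hues sit 35° either side of the complement.
Complement of 240 degrees: 240 + 180 = 420 → 420 − 360 = 60°
60 − 35 = 25°
60 + 35 = 95°

25° and 95°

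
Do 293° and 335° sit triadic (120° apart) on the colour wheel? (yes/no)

Angular distance: |293 − 335| = 42 = 42°.
Triadic (120° apart) requires 120°.

no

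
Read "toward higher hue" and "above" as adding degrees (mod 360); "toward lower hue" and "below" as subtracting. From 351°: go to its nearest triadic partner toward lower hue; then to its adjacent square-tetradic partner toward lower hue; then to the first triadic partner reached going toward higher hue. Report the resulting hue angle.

261°

−120° (triadic ↓): 351 − 120 = 231°
−90° (square ↓): 231 − 90 = 141°
+120° (triadic ↑): 141 + 120 = 261°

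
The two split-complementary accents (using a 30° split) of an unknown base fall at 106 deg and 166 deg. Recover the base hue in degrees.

316°

The accents sit 30° either side of the complement, so the complement is their short-arc midpoint on the wheel.
Short-arc midpoint of 106° and 166°: 136°.
Base is 180° from the complement: 136 − 180 = -44 → -44 + 360 = 316°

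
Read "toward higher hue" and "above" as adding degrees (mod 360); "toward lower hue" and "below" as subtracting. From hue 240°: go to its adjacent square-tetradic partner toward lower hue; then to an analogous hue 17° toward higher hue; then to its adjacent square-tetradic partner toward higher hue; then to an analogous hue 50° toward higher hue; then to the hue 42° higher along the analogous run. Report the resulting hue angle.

240 − 90 = 150°   (square ↓)
150 + 17 = 167°   (analog 17° ↑)
167 + 90 = 257°   (square ↑)
257 + 50 = 307°   (analog 50° ↑)
307 + 42 = 349°   (analog 42° ↑)

349°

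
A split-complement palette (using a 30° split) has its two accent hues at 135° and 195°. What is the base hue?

The accents sit 30° either side of the complement, so the complement is their short-arc midpoint on the wheel.
Short-arc midpoint of 135° and 195°: 165°.
Base is 180° from the complement: 165 − 180 = -15 → -15 + 360 = 345°

345°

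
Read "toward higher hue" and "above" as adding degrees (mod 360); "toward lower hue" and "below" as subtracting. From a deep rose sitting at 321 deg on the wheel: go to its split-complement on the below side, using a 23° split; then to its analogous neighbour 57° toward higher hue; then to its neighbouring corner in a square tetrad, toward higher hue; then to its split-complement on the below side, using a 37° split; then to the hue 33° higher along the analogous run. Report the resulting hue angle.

81°

+157° (split-comp 23° ↓): 321 + 157 = 478 → 478 − 360 = 118°
+57° (analog 57° ↑): 118 + 57 = 175°
+90° (square ↑): 175 + 90 = 265°
+143° (split-comp 37° ↓): 265 + 143 = 408 → 408 − 360 = 48°
+33° (analog 33° ↑): 48 + 33 = 81°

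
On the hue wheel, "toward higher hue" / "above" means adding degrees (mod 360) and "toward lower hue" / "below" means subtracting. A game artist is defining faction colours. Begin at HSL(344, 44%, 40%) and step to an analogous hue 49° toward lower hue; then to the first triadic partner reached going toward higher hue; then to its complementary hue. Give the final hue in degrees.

analog 49° ↓ −49°: 344 − 49 = 295°
triadic ↑ +120°: 295 + 120 = 415 → 415 − 360 = 55°
complement +180°: 55 + 180 = 235°

235°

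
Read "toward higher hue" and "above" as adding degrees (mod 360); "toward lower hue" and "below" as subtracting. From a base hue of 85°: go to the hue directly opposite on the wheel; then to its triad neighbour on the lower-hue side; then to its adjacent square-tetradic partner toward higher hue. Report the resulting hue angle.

235°

85 + 180 = 265°   (complement)
265 − 120 = 145°   (triadic ↓)
145 + 90 = 235°   (square ↑)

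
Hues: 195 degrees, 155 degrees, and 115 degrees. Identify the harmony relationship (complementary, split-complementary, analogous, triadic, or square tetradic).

analogous

Sort the hues: 115°, 155°, 195°.
Successive gaps around the wheel: 40°, 40°, 280°.
A run of hues at equal small steps (40°) with one large closing gap is an analogous group.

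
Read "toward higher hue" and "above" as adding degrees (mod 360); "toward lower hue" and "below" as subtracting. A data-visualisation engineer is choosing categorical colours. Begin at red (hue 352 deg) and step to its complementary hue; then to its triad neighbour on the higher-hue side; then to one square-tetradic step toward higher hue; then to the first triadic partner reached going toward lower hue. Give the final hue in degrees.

complement +180°: 352 + 180 = 532 → 532 − 360 = 172°
triadic ↑ +120°: 172 + 120 = 292°
square ↑ +90°: 292 + 90 = 382 → 382 − 360 = 22°
triadic ↓ −120°: 22 − 120 = -98 → -98 + 360 = 262°

262°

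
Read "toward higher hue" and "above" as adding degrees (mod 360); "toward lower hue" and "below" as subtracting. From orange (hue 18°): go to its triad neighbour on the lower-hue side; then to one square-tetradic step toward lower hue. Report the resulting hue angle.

triadic ↓ −120°: 18 − 120 = -102 → -102 + 360 = 258°
square ↓ −90°: 258 − 90 = 168°

168°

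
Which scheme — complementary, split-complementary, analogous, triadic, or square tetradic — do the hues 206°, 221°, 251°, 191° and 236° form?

Sort the hues: 191°, 206°, 221°, 236°, 251°.
Successive gaps around the wheel: 15°, 15°, 15°, 15°, 300°.
A run of hues at equal small steps (15°) with one large closing gap is an analogous group.

analogous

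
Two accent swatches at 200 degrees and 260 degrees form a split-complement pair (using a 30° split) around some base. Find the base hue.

The accents sit 30° either side of the complement, so the complement is their short-arc midpoint on the wheel.
Short-arc midpoint of 200° and 260°: 230°.
Base is 180° from the complement: 230 − 180 = 50°

50°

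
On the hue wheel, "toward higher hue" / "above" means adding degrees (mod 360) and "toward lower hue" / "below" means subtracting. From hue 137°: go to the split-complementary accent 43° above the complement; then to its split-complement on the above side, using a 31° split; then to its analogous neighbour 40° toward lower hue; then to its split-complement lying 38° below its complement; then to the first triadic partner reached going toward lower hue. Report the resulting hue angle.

193°

split-comp 43° ↑ +223°: 137 + 223 = 360 → 360 − 360 = 0°
split-comp 31° ↑ +211°: 0 + 211 = 211°
analog 40° ↓ −40°: 211 − 40 = 171°
split-comp 38° ↓ +142°: 171 + 142 = 313°
triadic ↓ −120°: 313 − 120 = 193°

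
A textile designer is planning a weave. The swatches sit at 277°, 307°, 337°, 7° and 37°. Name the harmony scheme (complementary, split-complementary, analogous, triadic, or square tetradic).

analogous

Sort the hues: 7°, 37°, 277°, 307°, 337°.
Successive gaps around the wheel: 30°, 240°, 30°, 30°, 30°.
A run of hues at equal small steps (30°) with one large closing gap is an analogous group.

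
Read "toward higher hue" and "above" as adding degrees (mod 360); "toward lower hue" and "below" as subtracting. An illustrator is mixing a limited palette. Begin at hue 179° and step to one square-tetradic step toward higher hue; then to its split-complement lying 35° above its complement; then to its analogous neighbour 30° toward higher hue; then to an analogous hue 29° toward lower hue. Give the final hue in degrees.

+90° (square ↑): 179 + 90 = 269°
+215° (split-comp 35° ↑): 269 + 215 = 484 → 484 − 360 = 124°
+30° (analog 30° ↑): 124 + 30 = 154°
−29° (analog 29° ↓): 154 − 29 = 125°

125°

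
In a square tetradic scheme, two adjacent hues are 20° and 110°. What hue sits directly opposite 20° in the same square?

A square tetradic scheme places four hues 90° apart; opposite corners are 180° apart.
20 + 180 = 200°

200°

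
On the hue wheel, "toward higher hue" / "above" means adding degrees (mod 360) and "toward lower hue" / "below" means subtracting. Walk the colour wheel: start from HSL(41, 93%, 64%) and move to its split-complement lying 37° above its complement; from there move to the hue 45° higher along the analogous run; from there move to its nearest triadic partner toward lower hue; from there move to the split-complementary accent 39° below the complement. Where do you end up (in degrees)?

324°

41 + 217 = 258°   (split-comp 37° ↑)
258 + 45 = 303°   (analog 45° ↑)
303 − 120 = 183°   (triadic ↓)
183 + 141 = 324°   (split-comp 39° ↓)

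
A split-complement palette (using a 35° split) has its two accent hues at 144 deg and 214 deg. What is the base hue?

The accents sit 35° either side of the complement, so the complement is their short-arc midpoint on the wheel.
Short-arc midpoint of 144° and 214°: 179°.
Base is 180° from the complement: 179 − 180 = -1 → -1 + 360 = 359°

359°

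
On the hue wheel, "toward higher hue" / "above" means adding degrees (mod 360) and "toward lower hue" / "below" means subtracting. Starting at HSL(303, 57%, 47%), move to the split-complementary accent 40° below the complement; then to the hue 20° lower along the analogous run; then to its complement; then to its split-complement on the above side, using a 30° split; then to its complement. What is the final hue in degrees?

273°

+140° (split-comp 40° ↓): 303 + 140 = 443 → 443 − 360 = 83°
−20° (analog 20° ↓): 83 − 20 = 63°
+180° (complement): 63 + 180 = 243°
+210° (split-comp 30° ↑): 243 + 210 = 453 → 453 − 360 = 93°
+180° (complement): 93 + 180 = 273°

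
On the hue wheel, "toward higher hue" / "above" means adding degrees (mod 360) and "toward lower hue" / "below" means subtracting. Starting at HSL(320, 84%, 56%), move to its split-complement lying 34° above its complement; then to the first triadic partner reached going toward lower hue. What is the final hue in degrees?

split-comp 34° ↑ +214°: 320 + 214 = 534 → 534 − 360 = 174°
triadic ↓ −120°: 174 − 120 = 54°

54°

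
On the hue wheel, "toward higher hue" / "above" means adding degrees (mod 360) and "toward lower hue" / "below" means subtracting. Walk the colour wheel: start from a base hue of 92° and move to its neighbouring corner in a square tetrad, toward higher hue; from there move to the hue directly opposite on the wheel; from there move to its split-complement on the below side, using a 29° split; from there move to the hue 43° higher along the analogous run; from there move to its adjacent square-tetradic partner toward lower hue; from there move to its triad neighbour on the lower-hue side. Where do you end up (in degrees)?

346°

+90° (square ↑): 92 + 90 = 182°
+180° (complement): 182 + 180 = 362 → 362 − 360 = 2°
+151° (split-comp 29° ↓): 2 + 151 = 153°
+43° (analog 43° ↑): 153 + 43 = 196°
−90° (square ↓): 196 − 90 = 106°
−120° (triadic ↓): 106 − 120 = -14 → -14 + 360 = 346°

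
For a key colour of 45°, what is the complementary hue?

The complement sits 180° across the wheel.
45 + 180 = 225°

225°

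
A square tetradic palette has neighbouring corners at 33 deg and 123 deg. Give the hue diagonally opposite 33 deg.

213°

A square tetradic scheme places four hues 90° apart; opposite corners are 180° apart.
33 + 180 = 213°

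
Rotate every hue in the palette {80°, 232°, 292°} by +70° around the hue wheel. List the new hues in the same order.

80 + 70 = 150°
232 + 70 = 302°
292 + 70 = 362 → 362 − 360 = 2°

150°, 302°, 2°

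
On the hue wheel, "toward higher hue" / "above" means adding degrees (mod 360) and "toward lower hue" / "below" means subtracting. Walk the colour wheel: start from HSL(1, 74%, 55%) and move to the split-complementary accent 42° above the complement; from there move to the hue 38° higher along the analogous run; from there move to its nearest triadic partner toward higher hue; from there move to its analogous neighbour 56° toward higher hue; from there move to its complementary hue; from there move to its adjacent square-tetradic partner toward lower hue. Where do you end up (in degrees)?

+222° (split-comp 42° ↑): 1 + 222 = 223°
+38° (analog 38° ↑): 223 + 38 = 261°
+120° (triadic ↑): 261 + 120 = 381 → 381 − 360 = 21°
+56° (analog 56° ↑): 21 + 56 = 77°
+180° (complement): 77 + 180 = 257°
−90° (square ↓): 257 − 90 = 167°

167°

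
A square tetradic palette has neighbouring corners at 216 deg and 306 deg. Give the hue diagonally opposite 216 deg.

A square tetradic scheme places four hues 90° apart; opposite corners are 180° apart.
216 + 180 = 396 → 396 − 360 = 36°

36°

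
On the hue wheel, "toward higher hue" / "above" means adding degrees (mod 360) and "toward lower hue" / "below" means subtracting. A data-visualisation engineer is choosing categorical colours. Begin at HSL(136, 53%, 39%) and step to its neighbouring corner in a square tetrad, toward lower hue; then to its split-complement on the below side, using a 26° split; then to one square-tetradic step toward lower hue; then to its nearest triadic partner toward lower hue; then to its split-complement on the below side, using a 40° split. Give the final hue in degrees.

square ↓ −90°: 136 − 90 = 46°
split-comp 26° ↓ +154°: 46 + 154 = 200°
square ↓ −90°: 200 − 90 = 110°
triadic ↓ −120°: 110 − 120 = -10 → -10 + 360 = 350°
split-comp 40° ↓ +140°: 350 + 140 = 490 → 490 − 360 = 130°

130°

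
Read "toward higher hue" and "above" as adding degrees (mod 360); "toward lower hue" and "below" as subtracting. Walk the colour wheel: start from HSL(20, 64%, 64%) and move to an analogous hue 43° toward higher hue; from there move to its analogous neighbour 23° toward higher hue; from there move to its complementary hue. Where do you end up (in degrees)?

266°

+43° (analog 43° ↑): 20 + 43 = 63°
+23° (analog 23° ↑): 63 + 23 = 86°
+180° (complement): 86 + 180 = 266°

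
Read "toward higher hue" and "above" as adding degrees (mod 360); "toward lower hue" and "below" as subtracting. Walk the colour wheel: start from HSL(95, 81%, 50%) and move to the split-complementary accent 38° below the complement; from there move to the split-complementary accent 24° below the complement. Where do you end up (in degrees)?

33°

split-comp 38° ↓ +142°: 95 + 142 = 237°
split-comp 24° ↓ +156°: 237 + 156 = 393 → 393 − 360 = 33°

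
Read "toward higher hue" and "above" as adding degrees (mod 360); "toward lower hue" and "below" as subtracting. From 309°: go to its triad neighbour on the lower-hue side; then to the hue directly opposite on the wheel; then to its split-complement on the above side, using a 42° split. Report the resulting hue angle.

309 − 120 = 189°   (triadic ↓)
189 + 180 = 369 → 369 − 360 = 9°   (complement)
9 + 222 = 231°   (split-comp 42° ↑)

231°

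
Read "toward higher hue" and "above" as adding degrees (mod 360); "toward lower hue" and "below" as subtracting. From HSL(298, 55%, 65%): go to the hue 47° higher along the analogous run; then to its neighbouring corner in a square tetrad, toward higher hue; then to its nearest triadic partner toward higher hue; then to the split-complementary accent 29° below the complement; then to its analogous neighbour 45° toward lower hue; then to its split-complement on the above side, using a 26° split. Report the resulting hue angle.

147°

298 + 47 = 345°   (analog 47° ↑)
345 + 90 = 435 → 435 − 360 = 75°   (square ↑)
75 + 120 = 195°   (triadic ↑)
195 + 151 = 346°   (split-comp 29° ↓)
346 − 45 = 301°   (analog 45° ↓)
301 + 206 = 507 → 507 − 360 = 147°   (split-comp 26° ↑)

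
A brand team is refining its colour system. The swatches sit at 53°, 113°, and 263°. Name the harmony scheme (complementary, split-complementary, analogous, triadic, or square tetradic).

split-complementary

Sort the hues: 53°, 113°, 263°.
Successive gaps around the wheel: 60°, 150°, 150°.
Two 150° gaps and one 60° gap — a base hue opposite a pair of accents 30° either side of its complement — is the split-complementary pattern.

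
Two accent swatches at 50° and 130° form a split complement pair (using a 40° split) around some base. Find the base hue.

The accents sit 40° either side of the complement, so the complement is their short-arc midpoint on the wheel.
Short-arc midpoint of 50° and 130°: 90°.
Base is 180° from the complement: 90 − 180 = -90 → -90 + 360 = 270°

270°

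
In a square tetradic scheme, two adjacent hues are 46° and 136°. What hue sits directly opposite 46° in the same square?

226°

A square tetradic scheme places four hues 90° apart; opposite corners are 180° apart.
46 + 180 = 226°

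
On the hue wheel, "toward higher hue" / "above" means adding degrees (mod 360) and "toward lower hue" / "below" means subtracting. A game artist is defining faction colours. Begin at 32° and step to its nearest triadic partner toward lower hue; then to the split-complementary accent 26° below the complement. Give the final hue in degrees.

32 − 120 = -88 → -88 + 360 = 272°   (triadic ↓)
272 + 154 = 426 → 426 − 360 = 66°   (split-comp 26° ↓)

66°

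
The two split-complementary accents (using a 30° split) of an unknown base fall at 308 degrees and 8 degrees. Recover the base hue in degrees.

The accents sit 30° either side of the complement, so the complement is their short-arc midpoint on the wheel.
Short-arc midpoint of 308° and 8°: 338°.
Base is 180° from the complement: 338 − 180 = 158°

158°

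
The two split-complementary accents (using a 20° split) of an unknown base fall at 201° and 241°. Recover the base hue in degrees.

41°

The accents sit 20° either side of the complement, so the complement is their short-arc midpoint on the wheel.
Short-arc midpoint of 201° and 241°: 221°.
Base is 180° from the complement: 221 − 180 = 41°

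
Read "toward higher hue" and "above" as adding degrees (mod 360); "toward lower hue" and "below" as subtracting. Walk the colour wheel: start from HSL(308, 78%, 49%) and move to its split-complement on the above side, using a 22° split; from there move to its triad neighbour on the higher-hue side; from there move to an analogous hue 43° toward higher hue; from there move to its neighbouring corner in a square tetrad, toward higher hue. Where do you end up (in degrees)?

43°

split-comp 22° ↑ +202°: 308 + 202 = 510 → 510 − 360 = 150°
triadic ↑ +120°: 150 + 120 = 270°
analog 43° ↑ +43°: 270 + 43 = 313°
square ↑ +90°: 313 + 90 = 403 → 403 − 360 = 43°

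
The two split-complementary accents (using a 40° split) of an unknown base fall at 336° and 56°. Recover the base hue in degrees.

The accents sit 40° either side of the complement, so the complement is their short-arc midpoint on the wheel.
Short-arc midpoint of 336° and 56°: 16°.
Base is 180° from the complement: 16 − 180 = -164 → -164 + 360 = 196°

196°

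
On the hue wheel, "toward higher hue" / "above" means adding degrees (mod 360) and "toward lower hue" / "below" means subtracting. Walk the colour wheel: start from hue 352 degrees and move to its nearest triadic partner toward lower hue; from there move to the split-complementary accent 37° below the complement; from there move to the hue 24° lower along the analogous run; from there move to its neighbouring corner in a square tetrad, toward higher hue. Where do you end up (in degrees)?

−120° (triadic ↓): 352 − 120 = 232°
+143° (split-comp 37° ↓): 232 + 143 = 375 → 375 − 360 = 15°
−24° (analog 24° ↓): 15 − 24 = -9 → -9 + 360 = 351°
+90° (square ↑): 351 + 90 = 441 → 441 − 360 = 81°

81°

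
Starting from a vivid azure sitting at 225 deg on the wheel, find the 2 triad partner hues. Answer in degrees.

A triad places three hues 120° apart.
225 + 120 = 345°
225 + 240 = 465 → 465 − 360 = 105°

345° and 105°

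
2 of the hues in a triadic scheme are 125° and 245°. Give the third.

5°

A triad places three hues 120° apart.
The full set through 125° is {5°, 125°, 245°}.
Given {125°, 245°}, the missing hue is 5°.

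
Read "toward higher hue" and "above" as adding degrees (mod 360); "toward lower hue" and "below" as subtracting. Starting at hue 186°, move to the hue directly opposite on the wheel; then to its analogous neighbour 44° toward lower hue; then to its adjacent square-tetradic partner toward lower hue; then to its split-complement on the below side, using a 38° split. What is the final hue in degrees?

14°

+180° (complement): 186 + 180 = 366 → 366 − 360 = 6°
−44° (analog 44° ↓): 6 − 44 = -38 → -38 + 360 = 322°
−90° (square ↓): 322 − 90 = 232°
+142° (split-comp 38° ↓): 232 + 142 = 374 → 374 − 360 = 14°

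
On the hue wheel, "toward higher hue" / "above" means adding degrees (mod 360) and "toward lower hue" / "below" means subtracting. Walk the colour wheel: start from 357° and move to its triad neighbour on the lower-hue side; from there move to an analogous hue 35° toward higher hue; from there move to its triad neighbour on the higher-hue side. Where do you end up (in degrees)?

32°

triadic ↓ −120°: 357 − 120 = 237°
analog 35° ↑ +35°: 237 + 35 = 272°
triadic ↑ +120°: 272 + 120 = 392 → 392 − 360 = 32°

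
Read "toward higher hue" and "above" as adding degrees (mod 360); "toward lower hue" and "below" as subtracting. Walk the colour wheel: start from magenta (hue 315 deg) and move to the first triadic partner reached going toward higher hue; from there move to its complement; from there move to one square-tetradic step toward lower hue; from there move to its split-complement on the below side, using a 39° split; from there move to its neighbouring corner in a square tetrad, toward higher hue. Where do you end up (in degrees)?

36°

+120° (triadic ↑): 315 + 120 = 435 → 435 − 360 = 75°
+180° (complement): 75 + 180 = 255°
−90° (square ↓): 255 − 90 = 165°
+141° (split-comp 39° ↓): 165 + 141 = 306°
+90° (square ↑): 306 + 90 = 396 → 396 − 360 = 36°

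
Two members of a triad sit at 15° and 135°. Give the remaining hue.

255°

A triad spaces three hues 120° apart.
The full set is {15°, 135°, 255°}.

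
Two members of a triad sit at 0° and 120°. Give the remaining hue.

A triad spaces three hues 120° apart.
The full set is {0°, 120°, 240°}.

240°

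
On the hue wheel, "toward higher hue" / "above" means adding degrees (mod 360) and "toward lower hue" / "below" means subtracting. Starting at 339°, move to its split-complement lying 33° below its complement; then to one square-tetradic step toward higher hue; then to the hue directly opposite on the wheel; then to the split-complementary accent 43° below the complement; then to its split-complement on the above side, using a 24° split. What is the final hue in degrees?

339 + 147 = 486 → 486 − 360 = 126°   (split-comp 33° ↓)
126 + 90 = 216°   (square ↑)
216 + 180 = 396 → 396 − 360 = 36°   (complement)
36 + 137 = 173°   (split-comp 43° ↓)
173 + 204 = 377 → 377 − 360 = 17°   (split-comp 24° ↑)

17°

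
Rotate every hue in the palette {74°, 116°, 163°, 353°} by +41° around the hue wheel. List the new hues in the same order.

115°, 157°, 204°, 34°

74 + 41 = 115°
116 + 41 = 157°
163 + 41 = 204°
353 + 41 = 394 → 394 − 360 = 34°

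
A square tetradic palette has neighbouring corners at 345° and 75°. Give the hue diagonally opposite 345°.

A square tetradic scheme places four hues 90° apart; opposite corners are 180° apart.
345 + 180 = 525 → 525 − 360 = 165°

165°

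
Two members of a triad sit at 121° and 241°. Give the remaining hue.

1°

A triad spaces three hues 120° apart.
The full set is {1°, 121°, 241°}.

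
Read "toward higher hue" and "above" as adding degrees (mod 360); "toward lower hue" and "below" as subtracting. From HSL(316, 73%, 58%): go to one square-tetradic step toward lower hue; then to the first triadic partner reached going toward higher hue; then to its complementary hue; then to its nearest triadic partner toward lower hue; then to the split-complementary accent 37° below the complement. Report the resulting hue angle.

square ↓ −90°: 316 − 90 = 226°
triadic ↑ +120°: 226 + 120 = 346°
complement +180°: 346 + 180 = 526 → 526 − 360 = 166°
triadic ↓ −120°: 166 − 120 = 46°
split-comp 37° ↓ +143°: 46 + 143 = 189°

189°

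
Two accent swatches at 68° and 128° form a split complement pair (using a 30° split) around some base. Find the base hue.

The accents sit 30° either side of the complement, so the complement is their short-arc midpoint on the wheel.
Short-arc midpoint of 68° and 128°: 98°.
Base is 180° from the complement: 98 − 180 = -82 → -82 + 360 = 278°

278°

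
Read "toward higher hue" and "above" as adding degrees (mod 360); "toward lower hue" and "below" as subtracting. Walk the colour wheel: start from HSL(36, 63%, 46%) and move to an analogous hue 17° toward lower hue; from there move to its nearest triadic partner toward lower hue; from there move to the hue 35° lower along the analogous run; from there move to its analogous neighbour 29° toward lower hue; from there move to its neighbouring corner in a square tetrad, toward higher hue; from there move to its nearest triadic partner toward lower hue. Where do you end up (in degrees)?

165°

analog 17° ↓ −17°: 36 − 17 = 19°
triadic ↓ −120°: 19 − 120 = -101 → -101 + 360 = 259°
analog 35° ↓ −35°: 259 − 35 = 224°
analog 29° ↓ −29°: 224 − 29 = 195°
square ↑ +90°: 195 + 90 = 285°
triadic ↓ −120°: 285 − 120 = 165°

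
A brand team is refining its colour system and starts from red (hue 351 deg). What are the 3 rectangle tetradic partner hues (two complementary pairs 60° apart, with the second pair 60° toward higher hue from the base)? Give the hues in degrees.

A rectangular tetradic uses two complementary pairs 60° apart: offsets 0°, 60°, 180°, 240°.
351 + 60 = 411 → 411 − 360 = 51°
351 + 180 = 531 → 531 − 360 = 171°
351 + 240 = 591 → 591 − 360 = 231°

51°, 171°, 231°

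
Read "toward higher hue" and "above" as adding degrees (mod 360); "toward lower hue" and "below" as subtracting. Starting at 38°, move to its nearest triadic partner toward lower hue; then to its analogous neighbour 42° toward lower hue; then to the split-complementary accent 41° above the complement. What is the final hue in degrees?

97°

triadic ↓ −120°: 38 − 120 = -82 → -82 + 360 = 278°
analog 42° ↓ −42°: 278 − 42 = 236°
split-comp 41° ↑ +221°: 236 + 221 = 457 → 457 − 360 = 97°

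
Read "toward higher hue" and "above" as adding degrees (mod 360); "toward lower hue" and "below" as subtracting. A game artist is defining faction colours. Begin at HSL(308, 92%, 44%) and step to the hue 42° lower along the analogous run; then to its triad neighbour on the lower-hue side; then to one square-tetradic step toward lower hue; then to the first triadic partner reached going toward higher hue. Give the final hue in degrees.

176°

308 − 42 = 266°   (analog 42° ↓)
266 − 120 = 146°   (triadic ↓)
146 − 90 = 56°   (square ↓)
56 + 120 = 176°   (triadic ↑)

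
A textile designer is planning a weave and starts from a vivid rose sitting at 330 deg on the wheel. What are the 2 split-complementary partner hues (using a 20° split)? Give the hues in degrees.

130° and 170°

Split-complementary hues sit 20° either side of the complement.
Complement of 330 deg: 330 + 180 = 510 → 510 − 360 = 150°
150 − 20 = 130°
150 + 20 = 170°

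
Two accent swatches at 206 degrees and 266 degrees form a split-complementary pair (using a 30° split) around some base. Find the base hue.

The accents sit 30° either side of the complement, so the complement is their short-arc midpoint on the wheel.
Short-arc midpoint of 206° and 266°: 236°.
Base is 180° from the complement: 236 − 180 = 56°

56°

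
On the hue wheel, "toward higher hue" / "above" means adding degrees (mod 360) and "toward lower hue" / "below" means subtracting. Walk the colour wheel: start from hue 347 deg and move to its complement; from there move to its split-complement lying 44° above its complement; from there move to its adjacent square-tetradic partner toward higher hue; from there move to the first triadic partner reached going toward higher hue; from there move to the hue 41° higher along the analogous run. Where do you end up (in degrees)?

+180° (complement): 347 + 180 = 527 → 527 − 360 = 167°
+224° (split-comp 44° ↑): 167 + 224 = 391 → 391 − 360 = 31°
+90° (square ↑): 31 + 90 = 121°
+120° (triadic ↑): 121 + 120 = 241°
+41° (analog 41° ↑): 241 + 41 = 282°

282°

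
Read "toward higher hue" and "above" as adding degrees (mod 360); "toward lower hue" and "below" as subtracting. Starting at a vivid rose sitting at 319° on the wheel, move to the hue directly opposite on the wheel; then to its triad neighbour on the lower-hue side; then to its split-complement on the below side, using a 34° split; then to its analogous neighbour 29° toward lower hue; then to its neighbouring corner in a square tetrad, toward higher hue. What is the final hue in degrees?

226°

complement +180°: 319 + 180 = 499 → 499 − 360 = 139°
triadic ↓ −120°: 139 − 120 = 19°
split-comp 34° ↓ +146°: 19 + 146 = 165°
analog 29° ↓ −29°: 165 − 29 = 136°
square ↑ +90°: 136 + 90 = 226°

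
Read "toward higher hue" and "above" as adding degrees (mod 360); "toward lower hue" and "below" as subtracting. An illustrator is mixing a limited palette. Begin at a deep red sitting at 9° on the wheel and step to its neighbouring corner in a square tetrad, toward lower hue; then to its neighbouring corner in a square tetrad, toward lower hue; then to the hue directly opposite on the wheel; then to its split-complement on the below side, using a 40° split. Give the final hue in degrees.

149°

−90° (square ↓): 9 − 90 = -81 → -81 + 360 = 279°
−90° (square ↓): 279 − 90 = 189°
+180° (complement): 189 + 180 = 369 → 369 − 360 = 9°
+140° (split-comp 40° ↓): 9 + 140 = 149°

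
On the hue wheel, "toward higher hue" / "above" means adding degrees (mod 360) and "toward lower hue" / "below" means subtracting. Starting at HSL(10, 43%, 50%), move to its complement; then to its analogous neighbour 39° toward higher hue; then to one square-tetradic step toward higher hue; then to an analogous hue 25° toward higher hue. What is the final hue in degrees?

10 + 180 = 190°   (complement)
190 + 39 = 229°   (analog 39° ↑)
229 + 90 = 319°   (square ↑)
319 + 25 = 344°   (analog 25° ↑)

344°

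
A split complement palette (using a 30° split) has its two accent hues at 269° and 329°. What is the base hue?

119°

The accents sit 30° either side of the complement, so the complement is their short-arc midpoint on the wheel.
Short-arc midpoint of 269° and 329°: 299°.
Base is 180° from the complement: 299 − 180 = 119°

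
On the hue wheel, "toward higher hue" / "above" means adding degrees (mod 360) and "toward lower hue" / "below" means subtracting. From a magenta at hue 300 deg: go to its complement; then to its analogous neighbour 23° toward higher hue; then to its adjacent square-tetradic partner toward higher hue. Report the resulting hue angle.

300 + 180 = 480 → 480 − 360 = 120°   (complement)
120 + 23 = 143°   (analog 23° ↑)
143 + 90 = 233°   (square ↑)

233°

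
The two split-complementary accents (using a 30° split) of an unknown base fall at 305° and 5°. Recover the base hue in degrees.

The accents sit 30° either side of the complement, so the complement is their short-arc midpoint on the wheel.
Short-arc midpoint of 305° and 5°: 335°.
Base is 180° from the complement: 335 − 180 = 155°

155°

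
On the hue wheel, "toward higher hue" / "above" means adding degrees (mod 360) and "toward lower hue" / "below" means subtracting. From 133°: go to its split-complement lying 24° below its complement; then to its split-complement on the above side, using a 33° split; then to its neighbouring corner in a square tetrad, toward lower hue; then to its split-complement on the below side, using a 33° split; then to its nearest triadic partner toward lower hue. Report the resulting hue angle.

+156° (split-comp 24° ↓): 133 + 156 = 289°
+213° (split-comp 33° ↑): 289 + 213 = 502 → 502 − 360 = 142°
−90° (square ↓): 142 − 90 = 52°
+147° (split-comp 33° ↓): 52 + 147 = 199°
−120° (triadic ↓): 199 − 120 = 79°

79°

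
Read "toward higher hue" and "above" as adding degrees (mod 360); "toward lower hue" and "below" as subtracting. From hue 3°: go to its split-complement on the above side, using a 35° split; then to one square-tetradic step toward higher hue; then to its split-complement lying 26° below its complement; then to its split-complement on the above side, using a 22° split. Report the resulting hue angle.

304°

split-comp 35° ↑ +215°: 3 + 215 = 218°
square ↑ +90°: 218 + 90 = 308°
split-comp 26° ↓ +154°: 308 + 154 = 462 → 462 − 360 = 102°
split-comp 22° ↑ +202°: 102 + 202 = 304°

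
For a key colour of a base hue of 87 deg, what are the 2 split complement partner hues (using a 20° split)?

247° and 287°

Split-complementary hues sit 20° either side of the complement.
Complement of 87 deg: 87 + 180 = 267°
267 − 20 = 247°
267 + 20 = 287°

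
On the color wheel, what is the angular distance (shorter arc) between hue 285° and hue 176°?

109°

|285 − 176| = 109.
109 ≤ 180, so the shorter arc is 109°.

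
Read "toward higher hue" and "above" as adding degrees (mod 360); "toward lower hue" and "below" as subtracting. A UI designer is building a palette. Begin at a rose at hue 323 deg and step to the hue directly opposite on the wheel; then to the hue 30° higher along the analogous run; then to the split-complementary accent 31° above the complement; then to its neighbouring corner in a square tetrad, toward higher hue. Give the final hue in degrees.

114°

complement +180°: 323 + 180 = 503 → 503 − 360 = 143°
analog 30° ↑ +30°: 143 + 30 = 173°
split-comp 31° ↑ +211°: 173 + 211 = 384 → 384 − 360 = 24°
square ↑ +90°: 24 + 90 = 114°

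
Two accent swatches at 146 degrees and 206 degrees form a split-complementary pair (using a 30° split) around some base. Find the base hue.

356°

The accents sit 30° either side of the complement, so the complement is their short-arc midpoint on the wheel.
Short-arc midpoint of 146° and 206°: 176°.
Base is 180° from the complement: 176 − 180 = -4 → -4 + 360 = 356°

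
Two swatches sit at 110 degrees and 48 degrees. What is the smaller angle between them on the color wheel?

|110 − 48| = 62.
62 ≤ 180, so the shorter arc is 62°.

62°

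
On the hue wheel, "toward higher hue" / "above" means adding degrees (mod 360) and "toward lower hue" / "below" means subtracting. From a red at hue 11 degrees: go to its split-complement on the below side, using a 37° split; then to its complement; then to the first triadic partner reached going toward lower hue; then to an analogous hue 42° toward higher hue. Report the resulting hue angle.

+143° (split-comp 37° ↓): 11 + 143 = 154°
+180° (complement): 154 + 180 = 334°
−120° (triadic ↓): 334 − 120 = 214°
+42° (analog 42° ↑): 214 + 42 = 256°

256°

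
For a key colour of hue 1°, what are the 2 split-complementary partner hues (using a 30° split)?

Complement of 1°: 1 + 180 = 181°
181 − 30 = 151°
181 + 30 = 211°

151° and 211°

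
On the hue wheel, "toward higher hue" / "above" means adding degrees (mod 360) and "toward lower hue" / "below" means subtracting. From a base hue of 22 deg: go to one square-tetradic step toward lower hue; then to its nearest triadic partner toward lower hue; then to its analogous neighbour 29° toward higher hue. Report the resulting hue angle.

−90° (square ↓): 22 − 90 = -68 → -68 + 360 = 292°
−120° (triadic ↓): 292 − 120 = 172°
+29° (analog 29° ↑): 172 + 29 = 201°

201°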